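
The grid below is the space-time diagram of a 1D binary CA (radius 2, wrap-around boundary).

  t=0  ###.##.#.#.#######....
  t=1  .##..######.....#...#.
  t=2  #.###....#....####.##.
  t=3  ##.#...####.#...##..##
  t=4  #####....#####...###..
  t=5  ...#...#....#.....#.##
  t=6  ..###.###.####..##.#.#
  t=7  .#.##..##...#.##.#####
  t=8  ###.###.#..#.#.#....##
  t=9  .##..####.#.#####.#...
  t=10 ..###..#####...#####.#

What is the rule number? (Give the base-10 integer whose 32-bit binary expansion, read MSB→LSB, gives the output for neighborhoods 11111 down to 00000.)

1715240214

  nb #####: next=.  (t=0,i=13, bit31=0)
  nb ####.: next=#  (t=0,i=16, bit30=1)
  nb ###.#: next=#  (t=0,i=2, bit29=1)
  nb ###..: next=.  (t=0,i=17, bit28=0)
  nb ##.##: next=.  (t=0,i=3, bit27=0)
  nb ##.#.: next=#  (t=0,i=6, bit26=1)
  nb ##..#: next=#  (t=1,i=3, bit25=1)
  nb ##...: next=.  (t=0,i=18, bit24=0)
  nb #.###: next=.  (t=0,i=11, bit23=0)
  nb #.##.: next=.  (t=0,i=4, bit22=0)
  nb #.#.#: next=#  (t=0,i=7, bit21=1)
  nb #.#..: next=#  (t=3,i=3, bit20=1)
  nb #..##: next=#  (t=1,i=0, bit19=1)
  nb #..#.: next=#  (t=8,i=10, bit18=1)
  nb #...#: next=.  (t=1,i=18, bit17=0)
  nb #....: next=.  (t=0,i=19, bit16=0)
  nb .####: next=.  (t=0,i=12, bit15=0)
  nb .###.: next=#  (t=0,i=1, bit14=1)
  nb .##.#: next=#  (t=0,i=5, bit13=1)
  nb .##..: next=#  (t=1,i=2, bit12=1)
  nb .#.##: next=#  (t=0,i=10, bit11=1)
  nb .#.#.: next=#  (t=0,i=8, bit10=1)
  nb .#..#: next=.  (t=1,i=21, bit9=0)
  nb .#...: next=#  (t=1,i=17, bit8=1)
  nb ..###: next=.  (t=0,i=0, bit7=0)
  nb ..##.: next=.  (t=1,i=1, bit6=0)
  nb ..#.#: next=.  (t=5,i=18, bit5=0)
  nb ..#..: next=#  (t=1,i=16, bit4=1)
  nb ...##: next=.  (t=0,i=21, bit3=0)
  nb ...#.: next=#  (t=1,i=15, bit2=1)
  nb ....#: next=#  (t=0,i=20, bit1=1)
  nb .....: next=.  (t=1,i=13, bit0=0)
  bits 01100110001111000111110100010110 = 1715240214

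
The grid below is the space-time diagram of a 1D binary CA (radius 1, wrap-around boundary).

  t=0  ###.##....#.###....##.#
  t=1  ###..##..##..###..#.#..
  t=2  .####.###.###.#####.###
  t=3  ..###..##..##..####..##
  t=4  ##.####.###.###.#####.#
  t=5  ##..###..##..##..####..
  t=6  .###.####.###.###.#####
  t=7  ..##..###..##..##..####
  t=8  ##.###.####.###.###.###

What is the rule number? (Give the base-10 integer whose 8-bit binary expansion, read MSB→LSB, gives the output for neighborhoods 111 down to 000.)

  ###|#  b7=1 t=0,i=0
  ##.|#  b6=1 t=0,i=2
  #.#|.  b5=0 t=0,i=3
  #..|#  b4=1 t=0,i=6
  .##|.  b3=0 t=0,i=4
  .#.|#  b2=1 t=0,i=10
  ..#|#  b1=1 t=0,i=9
  ...|.  b0=0 t=0,i=7
  bits 11010110 = 214

214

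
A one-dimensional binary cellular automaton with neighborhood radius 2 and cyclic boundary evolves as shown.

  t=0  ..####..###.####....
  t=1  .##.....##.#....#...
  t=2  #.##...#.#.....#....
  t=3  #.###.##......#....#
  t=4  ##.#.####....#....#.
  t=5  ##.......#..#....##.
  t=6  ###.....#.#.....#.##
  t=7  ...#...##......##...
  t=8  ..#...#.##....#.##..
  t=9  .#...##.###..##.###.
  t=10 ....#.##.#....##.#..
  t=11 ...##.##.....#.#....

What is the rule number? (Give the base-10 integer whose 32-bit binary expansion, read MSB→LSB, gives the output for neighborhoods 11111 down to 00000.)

155218604

  ##### -> .   bit 31 = 0  t=6,i=0
  ####. -> .   bit 30 = 0  t=0,i=4
  ###.# -> .   bit 29 = 0  t=0,i=10
  ###.. -> .   bit 28 = 0  t=0,i=5
  ##.## -> #   bit 27 = 1  t=0,i=11
  ##.#. -> .   bit 26 = 0  t=1,i=10
  ##..# -> .   bit 25 = 0  t=0,i=6
  ##... -> #   bit 24 = 1  t=0,i=16
  #.### -> .   bit 23 = 0  t=0,i=12
  #.##. -> #   bit 22 = 1  t=2,i=2
  #.#.# -> .   bit 21 = 0  t=4,i=3
  #.#.. -> .   bit 20 = 0  t=1,i=11
  #..## -> .   bit 19 = 0  t=0,i=7
  #..#. -> .   bit 18 = 0  t=5,i=11
  #...# -> .   bit 17 = 0  t=2,i=5
  #.... -> .   bit 16 = 0  t=0,i=17
  .#### -> .   bit 15 = 0  t=0,i=3
  .###. -> #   bit 14 = 1  t=0,i=9
  .##.# -> #   bit 13 = 1  t=1,i=9
  .##.. -> #   bit 12 = 1  t=1,i=2
  .#.## -> .   bit 11 = 0  t=2,i=1
  .#.#. -> .   bit 10 = 0  t=2,i=8
  .#..# -> #   bit 9 = 1  t=5,i=10
  .#... -> .   bit 8 = 0  t=1,i=12
  ..### -> #   bit 7 = 1  t=0,i=2
  ..##. -> .   bit 6 = 0  t=1,i=1
  ..#.# -> #   bit 5 = 1  t=2,i=0
  ..#.. -> .   bit 4 = 0  t=1,i=16
  ...## -> #   bit 3 = 1  t=0,i=1
  ...#. -> #   bit 2 = 1  t=1,i=15
  ....# -> .   bit 1 = 0  t=0,i=0
  ..... -> .   bit 0 = 0  t=0,i=18
  bits 00001001010000000111001010101100 = 155218604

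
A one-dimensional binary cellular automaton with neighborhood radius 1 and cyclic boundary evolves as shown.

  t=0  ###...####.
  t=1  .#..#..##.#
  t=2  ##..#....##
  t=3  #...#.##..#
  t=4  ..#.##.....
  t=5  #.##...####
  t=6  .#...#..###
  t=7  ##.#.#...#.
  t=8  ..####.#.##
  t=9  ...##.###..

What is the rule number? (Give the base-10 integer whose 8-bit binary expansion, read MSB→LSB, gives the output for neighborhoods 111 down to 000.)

  ### -> #   bit 7 = 1  t=0,i=1
  ##. -> .   bit 6 = 0  t=0,i=2
  #.# -> #   bit 5 = 1  t=0,i=10
  #.. -> .   bit 4 = 0  t=0,i=3
  .## -> .   bit 3 = 0  t=0,i=0
  .#. -> #   bit 2 = 1  t=1,i=1
  ..# -> .   bit 1 = 0  t=0,i=5
  ... -> #   bit 0 = 1  t=0,i=4
  bits 10100101 = 165

165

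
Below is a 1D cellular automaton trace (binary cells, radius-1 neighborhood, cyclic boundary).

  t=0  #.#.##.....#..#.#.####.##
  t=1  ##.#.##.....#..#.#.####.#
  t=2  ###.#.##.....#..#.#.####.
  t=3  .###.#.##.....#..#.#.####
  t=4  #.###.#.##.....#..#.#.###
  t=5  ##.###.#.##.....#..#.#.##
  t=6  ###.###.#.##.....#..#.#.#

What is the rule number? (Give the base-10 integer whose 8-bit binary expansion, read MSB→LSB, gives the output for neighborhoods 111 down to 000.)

  [7] ### => #  t=0,i=19
  [6] ##. => #  t=0,i=0
  [5] #.# => #  t=0,i=1
  [4] #.. => #  t=0,i=6
  [3] .## => .  t=0,i=4
  [2] .#. => .  t=0,i=2
  [1] ..# => .  t=0,i=10
  [0] ... => .  t=0,i=7
  bits 11110000 = 240

240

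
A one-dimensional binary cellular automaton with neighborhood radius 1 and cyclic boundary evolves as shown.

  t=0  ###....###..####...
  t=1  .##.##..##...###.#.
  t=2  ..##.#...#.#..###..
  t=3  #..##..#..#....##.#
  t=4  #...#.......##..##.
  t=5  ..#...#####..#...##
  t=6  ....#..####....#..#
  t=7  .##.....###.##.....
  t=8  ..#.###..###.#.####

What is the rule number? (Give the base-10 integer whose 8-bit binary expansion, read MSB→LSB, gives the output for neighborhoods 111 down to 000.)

225

  ###|#  b7=1 t=0,i=1
  ##.|#  b6=1 t=0,i=2
  #.#|#  b5=1 t=1,i=3
  #..|.  b4=0 t=0,i=3
  .##|.  b3=0 t=0,i=0
  .#.|.  b2=0 t=1,i=17
  ..#|.  b1=0 t=0,i=6
  ...|#  b0=1 t=0,i=4
  bits 11100001 = 225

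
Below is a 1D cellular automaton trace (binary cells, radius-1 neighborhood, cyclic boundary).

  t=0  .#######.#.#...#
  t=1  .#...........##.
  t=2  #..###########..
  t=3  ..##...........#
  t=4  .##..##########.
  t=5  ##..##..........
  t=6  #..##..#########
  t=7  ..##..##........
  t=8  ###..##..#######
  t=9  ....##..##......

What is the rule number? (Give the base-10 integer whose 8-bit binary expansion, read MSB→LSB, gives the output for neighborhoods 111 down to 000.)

  [7] ### => .  t=0,i=2
  [6] ##. => .  t=0,i=7
  [5] #.# => .  t=0,i=0
  [4] #.. => .  t=0,i=12
  [3] .## => #  t=0,i=1
  [2] .#. => .  t=0,i=9
  [1] ..# => #  t=0,i=14
  [0] ... => #  t=0,i=13
  bits 00001011 = 11

11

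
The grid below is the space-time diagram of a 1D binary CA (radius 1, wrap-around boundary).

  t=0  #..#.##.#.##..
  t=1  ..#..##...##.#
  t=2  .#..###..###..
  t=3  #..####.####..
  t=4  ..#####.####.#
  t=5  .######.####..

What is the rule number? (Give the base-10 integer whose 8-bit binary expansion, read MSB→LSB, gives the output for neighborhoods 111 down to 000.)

  [7] ### => #  t=2,i=5
  [6] ##. => #  t=0,i=6
  [5] #.# => .  t=0,i=4
  [4] #.. => .  t=0,i=1
  [3] .## => #  t=0,i=5
  [2] .#. => .  t=0,i=0
  [1] ..# => #  t=0,i=2
  [0] ... => .  t=1,i=8
  bits 11001010 = 202

202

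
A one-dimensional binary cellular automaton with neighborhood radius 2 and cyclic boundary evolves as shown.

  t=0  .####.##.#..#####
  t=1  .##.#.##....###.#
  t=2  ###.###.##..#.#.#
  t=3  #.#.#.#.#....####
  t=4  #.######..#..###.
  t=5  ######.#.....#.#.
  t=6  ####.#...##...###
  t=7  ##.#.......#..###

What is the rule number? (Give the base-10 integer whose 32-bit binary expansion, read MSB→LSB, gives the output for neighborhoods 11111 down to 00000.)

2984356993

  nb #####: next=#  (t=0,i=14, bit31=1)
  nb ####.: next=.  (t=0,i=3, bit30=0)
  nb ###.#: next=#  (t=0,i=4, bit29=1)
  nb ###..: next=#  (t=4,i=7, bit28=1)
  nb ##.##: next=.  (t=0,i=0, bit27=0)
  nb ##.#.: next=.  (t=0,i=8, bit26=0)
  nb ##..#: next=.  (t=2,i=10, bit25=0)
  nb ##...: next=#  (t=1,i=8, bit24=1)
  nb #.###: next=#  (t=0,i=1, bit23=1)
  nb #.##.: next=#  (t=0,i=6, bit22=1)
  nb #.#.#: next=#  (t=1,i=4, bit21=1)
  nb #.#..: next=.  (t=0,i=9, bit20=0)
  nb #..##: next=.  (t=0,i=11, bit19=0)
  nb #..#.: next=.  (t=2,i=11, bit18=0)
  nb #...#: next=.  (t=6,i=7, bit17=0)
  nb #....: next=#  (t=1,i=9, bit16=1)
  nb .####: next=#  (t=0,i=2, bit15=1)
  nb .###.: next=.  (t=1,i=13, bit14=0)
  nb .##.#: next=#  (t=0,i=7, bit13=1)
  nb .##..: next=.  (t=1,i=7, bit12=0)
  nb .#.##: next=#  (t=1,i=0, bit11=1)
  nb .#.#.: next=#  (t=2,i=13, bit10=1)
  nb .#..#: next=.  (t=0,i=10, bit9=0)
  nb .#...: next=.  (t=3,i=9, bit8=0)
  nb ..###: next=#  (t=0,i=12, bit7=1)
  nb ..##.: next=.  (t=6,i=9, bit6=0)
  nb ..#.#: next=.  (t=2,i=12, bit5=0)
  nb ..#..: next=.  (t=4,i=10, bit4=0)
  nb ...##: next=.  (t=1,i=11, bit3=0)
  nb ...#.: next=.  (t=5,i=12, bit2=0)
  nb ....#: next=.  (t=1,i=10, bit1=0)
  nb .....: next=#  (t=5,i=10, bit0=1)
  bits 10110001111000011010110010000001 = 2984356993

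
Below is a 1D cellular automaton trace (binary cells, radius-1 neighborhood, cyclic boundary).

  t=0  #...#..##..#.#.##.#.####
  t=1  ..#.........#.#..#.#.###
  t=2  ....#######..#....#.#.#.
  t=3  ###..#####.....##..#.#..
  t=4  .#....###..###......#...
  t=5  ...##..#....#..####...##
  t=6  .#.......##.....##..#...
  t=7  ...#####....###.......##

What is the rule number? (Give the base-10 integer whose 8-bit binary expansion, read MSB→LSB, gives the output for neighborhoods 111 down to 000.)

  ###|#  b7=1 t=0,i=21
  ##.|.  b6=0 t=0,i=0
  #.#|#  b5=1 t=0,i=12
  #..|.  b4=0 t=0,i=1
  .##|.  b3=0 t=0,i=7
  .#.|.  b2=0 t=0,i=4
  ..#|.  b1=0 t=0,i=3
  ...|#  b0=1 t=0,i=2
  bits 10100001 = 161

161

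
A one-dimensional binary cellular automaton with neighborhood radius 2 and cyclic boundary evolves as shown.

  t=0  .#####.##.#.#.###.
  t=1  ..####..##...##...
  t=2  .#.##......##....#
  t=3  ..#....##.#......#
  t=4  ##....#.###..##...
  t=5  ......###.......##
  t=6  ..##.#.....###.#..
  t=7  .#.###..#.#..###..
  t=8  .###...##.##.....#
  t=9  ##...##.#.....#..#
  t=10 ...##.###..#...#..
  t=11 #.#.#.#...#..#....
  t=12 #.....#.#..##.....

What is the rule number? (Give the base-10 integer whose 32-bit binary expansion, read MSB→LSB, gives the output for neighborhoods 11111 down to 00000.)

3835079209

  ##### -> #   bit 31 = 1  t=0,i=3
  ####. -> #   bit 30 = 1  t=0,i=4
  ###.# -> #   bit 29 = 1  t=0,i=5
  ###.. -> .   bit 28 = 0  t=0,i=16
  ##.## -> .   bit 27 = 0  t=0,i=6
  ##.#. -> #   bit 26 = 1  t=0,i=9
  ##..# -> .   bit 25 = 0  t=0,i=17
  ##... -> .   bit 24 = 0  t=1,i=10
  #.### -> #   bit 23 = 1  t=0,i=14
  #.##. -> .   bit 22 = 0  t=0,i=7
  #.#.# -> .   bit 21 = 0  t=0,i=10
  #.#.. -> #   bit 20 = 1  t=3,i=10
  #..## -> .   bit 19 = 0  t=0,i=0
  #..#. -> #   bit 18 = 1  t=3,i=1
  #...# -> #   bit 17 = 1  t=1,i=11
  #.... -> .   bit 16 = 0  t=1,i=16
  .#### -> #   bit 15 = 1  t=0,i=2
  .###. -> .   bit 14 = 0  t=0,i=15
  .##.# -> #   bit 13 = 1  t=0,i=8
  .##.. -> .   bit 12 = 0  t=1,i=9
  .#.## -> #   bit 11 = 1  t=0,i=13
  .#.#. -> .   bit 10 = 0  t=0,i=11
  .#..# -> #   bit 9 = 1  t=3,i=0
  .#... -> .   bit 8 = 0  t=3,i=3
  ..### -> .   bit 7 = 0  t=0,i=1
  ..##. -> .   bit 6 = 0  t=1,i=8
  ..#.# -> #   bit 5 = 1  t=2,i=17
  ..#.. -> .   bit 4 = 0  t=3,i=2
  ...## -> #   bit 3 = 1  t=1,i=1
  ...#. -> .   bit 2 = 0  t=2,i=16
  ....# -> .   bit 1 = 0  t=1,i=0
  ..... -> #   bit 0 = 1  t=1,i=17
  bits 11100100100101101010101000101001 = 3835079209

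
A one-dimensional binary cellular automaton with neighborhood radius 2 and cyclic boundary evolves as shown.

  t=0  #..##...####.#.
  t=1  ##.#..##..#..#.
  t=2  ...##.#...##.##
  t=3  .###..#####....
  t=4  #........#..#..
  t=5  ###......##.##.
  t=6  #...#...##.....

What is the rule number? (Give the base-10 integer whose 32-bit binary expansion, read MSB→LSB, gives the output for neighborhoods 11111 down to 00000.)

  ##### -> .   bit 31 = 0  t=3,i=8
  ####. -> #   bit 30 = 1  t=0,i=10
  ###.# -> .   bit 29 = 0  t=0,i=11
  ###.. -> .   bit 28 = 0  t=3,i=3
  ##.## -> .   bit 27 = 0  t=2,i=12
  ##.#. -> .   bit 26 = 0  t=0,i=12
  ##..# -> .   bit 25 = 0  t=1,i=8
  ##... -> .   bit 24 = 0  t=0,i=5
  #.### -> #   bit 23 = 1  t=5,i=0
  #.##. -> .   bit 22 = 0  t=1,i=0
  #.#.# -> #   bit 21 = 1  t=0,i=13
  #.#.. -> #   bit 20 = 1  t=0,i=0
  #..## -> .   bit 19 = 0  t=0,i=2
  #..#. -> .   bit 18 = 0  t=1,i=9
  #...# -> #   bit 17 = 1  t=0,i=6
  #.... -> #   bit 16 = 1  t=3,i=12
  .#### -> .   bit 15 = 0  t=0,i=9
  .###. -> .   bit 14 = 0  t=3,i=2
  .##.# -> .   bit 13 = 0  t=1,i=1
  .##.. -> .   bit 12 = 0  t=0,i=4
  .#.## -> #   bit 11 = 1  t=1,i=14
  .#.#. -> .   bit 10 = 0  t=0,i=14
  .#..# -> #   bit 9 = 1  t=0,i=1
  .#... -> #   bit 8 = 1  t=2,i=7
  ..### -> .   bit 7 = 0  t=0,i=8
  ..##. -> #   bit 6 = 1  t=0,i=3
  ..#.# -> #   bit 5 = 1  t=1,i=13
  ..#.. -> #   bit 4 = 1  t=1,i=10
  ...## -> #   bit 3 = 1  t=0,i=7
  ...#. -> .   bit 2 = 0  t=4,i=8
  ....# -> .   bit 1 = 0  t=3,i=14
  ..... -> .   bit 0 = 0  t=3,i=13
  bits 01000000101100110000101101111000 = 1085475704

1085475704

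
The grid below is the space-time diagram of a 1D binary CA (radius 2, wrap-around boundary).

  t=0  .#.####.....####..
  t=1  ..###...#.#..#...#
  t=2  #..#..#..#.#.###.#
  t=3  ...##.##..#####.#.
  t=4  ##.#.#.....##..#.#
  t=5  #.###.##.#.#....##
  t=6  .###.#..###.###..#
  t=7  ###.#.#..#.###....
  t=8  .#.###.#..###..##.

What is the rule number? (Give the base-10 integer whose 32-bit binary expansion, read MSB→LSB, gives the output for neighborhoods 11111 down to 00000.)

  nb #####: next=#  (t=3,i=12, bit31=1)
  nb ####.: next=.  (t=0,i=5, bit30=0)
  nb ###.#: next=.  (t=2,i=15, bit29=0)
  nb ###..: next=.  (t=0,i=6, bit28=0)
  nb ##.##: next=#  (t=2,i=16, bit27=1)
  nb ##.#.: next=#  (t=3,i=15, bit26=1)
  nb ##..#: next=.  (t=2,i=1, bit25=0)
  nb ##...: next=.  (t=0,i=7, bit24=0)
  nb #.###: next=#  (t=0,i=3, bit23=1)
  nb #.##.: next=.  (t=2,i=17, bit22=0)
  nb #.#.#: next=#  (t=2,i=11, bit21=1)
  nb #.#..: next=.  (t=1,i=10, bit20=0)
  nb #..##: next=.  (t=1,i=1, bit19=0)
  nb #..#.: next=.  (t=1,i=12, bit18=0)
  nb #...#: next=#  (t=0,i=17, bit17=1)
  nb #....: next=#  (t=0,i=8, bit16=1)
  nb .####: next=#  (t=0,i=4, bit15=1)
  nb .###.: next=#  (t=1,i=3, bit14=1)
  nb .##.#: next=.  (t=3,i=4, bit13=0)
  nb .##..: next=.  (t=2,i=0, bit12=0)
  nb .#.##: next=#  (t=0,i=2, bit11=1)
  nb .#.#.: next=#  (t=1,i=9, bit10=1)
  nb .#..#: next=#  (t=1,i=0, bit9=1)
  nb .#...: next=#  (t=1,i=14, bit8=1)
  nb ..###: next=.  (t=0,i=12, bit7=0)
  nb ..##.: next=#  (t=3,i=3, bit6=1)
  nb ..#.#: next=.  (t=0,i=1, bit5=0)
  nb ..#..: next=#  (t=1,i=13, bit4=1)
  nb ...##: next=.  (t=0,i=11, bit3=0)
  nb ...#.: next=.  (t=0,i=0, bit2=0)
  nb ....#: next=#  (t=0,i=10, bit1=1)
  nb .....: next=.  (t=0,i=9, bit0=0)
  bits 10001100101000111100111101010010 = 2359545682

2359545682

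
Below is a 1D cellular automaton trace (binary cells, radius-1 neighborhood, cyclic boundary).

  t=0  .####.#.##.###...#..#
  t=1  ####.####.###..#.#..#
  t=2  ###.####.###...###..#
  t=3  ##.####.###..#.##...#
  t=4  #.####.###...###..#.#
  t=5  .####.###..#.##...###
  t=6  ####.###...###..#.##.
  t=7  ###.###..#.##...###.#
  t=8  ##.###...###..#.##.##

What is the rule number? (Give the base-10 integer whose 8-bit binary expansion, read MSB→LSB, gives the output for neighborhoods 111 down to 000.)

173

  ### -> #   bit 7 = 1  t=0,i=2
  ##. -> .   bit 6 = 0  t=0,i=4
  #.# -> #   bit 5 = 1  t=0,i=0
  #.. -> .   bit 4 = 0  t=0,i=14
  .## -> #   bit 3 = 1  t=0,i=1
  .#. -> #   bit 2 = 1  t=0,i=6
  ..# -> .   bit 1 = 0  t=0,i=16
  ... -> #   bit 0 = 1  t=0,i=15
  bits 10101101 = 173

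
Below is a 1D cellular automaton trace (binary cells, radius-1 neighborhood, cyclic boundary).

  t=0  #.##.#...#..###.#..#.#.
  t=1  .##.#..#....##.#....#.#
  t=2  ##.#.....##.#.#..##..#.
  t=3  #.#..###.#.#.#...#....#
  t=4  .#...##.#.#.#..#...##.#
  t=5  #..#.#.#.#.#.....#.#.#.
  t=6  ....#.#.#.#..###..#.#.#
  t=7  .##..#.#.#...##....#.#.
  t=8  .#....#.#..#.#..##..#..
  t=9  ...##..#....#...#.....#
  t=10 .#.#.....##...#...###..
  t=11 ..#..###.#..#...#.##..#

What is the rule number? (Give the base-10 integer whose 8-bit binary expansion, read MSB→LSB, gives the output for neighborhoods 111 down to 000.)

169

  ###|#  b7=1 t=0,i=13
  ##.|.  b6=0 t=0,i=3
  #.#|#  b5=1 t=0,i=1
  #..|.  b4=0 t=0,i=6
  .##|#  b3=1 t=0,i=2
  .#.|.  b2=0 t=0,i=0
  ..#|.  b1=0 t=0,i=8
  ...|#  b0=1 t=0,i=7
  bits 10101001 = 169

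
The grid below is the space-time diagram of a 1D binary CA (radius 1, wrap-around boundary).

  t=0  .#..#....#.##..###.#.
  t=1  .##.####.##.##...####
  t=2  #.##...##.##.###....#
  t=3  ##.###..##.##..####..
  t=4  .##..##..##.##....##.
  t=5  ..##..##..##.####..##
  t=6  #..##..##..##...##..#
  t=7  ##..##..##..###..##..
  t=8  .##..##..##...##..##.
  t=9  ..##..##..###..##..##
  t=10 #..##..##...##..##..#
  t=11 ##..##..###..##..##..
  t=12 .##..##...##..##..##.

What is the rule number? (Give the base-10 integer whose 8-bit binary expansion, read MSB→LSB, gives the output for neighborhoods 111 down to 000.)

117

  nb ###: next=.  (t=0,i=16, bit7=0)
  nb ##.: next=#  (t=0,i=12, bit6=1)
  nb #.#: next=#  (t=0,i=10, bit5=1)
  nb #..: next=#  (t=0,i=2, bit4=1)
  nb .##: next=.  (t=0,i=11, bit3=0)
  nb .#.: next=#  (t=0,i=1, bit2=1)
  nb ..#: next=.  (t=0,i=0, bit1=0)
  nb ...: next=#  (t=0,i=6, bit0=1)
  bits 01110101 = 117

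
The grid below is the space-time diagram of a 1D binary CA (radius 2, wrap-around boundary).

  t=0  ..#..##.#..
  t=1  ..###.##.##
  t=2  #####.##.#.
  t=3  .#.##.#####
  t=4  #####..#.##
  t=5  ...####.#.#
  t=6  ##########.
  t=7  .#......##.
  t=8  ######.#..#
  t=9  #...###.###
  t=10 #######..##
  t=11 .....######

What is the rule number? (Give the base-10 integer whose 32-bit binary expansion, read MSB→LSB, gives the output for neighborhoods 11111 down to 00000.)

2003824537

  #####|.  b31=0 t=2,i=2
  ####.|#  b30=1 t=2,i=3
  ###.#|#  b29=1 t=1,i=4
  ###..|#  b28=1 t=4,i=4
  ##.##|.  b27=0 t=1,i=5
  ##.#.|#  b26=1 t=0,i=7
  ##..#|#  b25=1 t=1,i=0
  ##...|#  b24=1 t=9,i=1
  #.###|.  b23=0 t=2,i=0
  #.##.|#  b22=1 t=1,i=6
  #.#.#|#  b21=1 t=2,i=9
  #.#..|.  b20=0 t=0,i=8
  #..##|#  b19=1 t=0,i=4
  #..#.|#  b18=1 t=4,i=6
  #...#|#  b17=1 t=5,i=1
  #....|#  b16=1 t=0,i=10
  .####|#  b15=1 t=2,i=1
  .###.|#  b14=1 t=1,i=3
  .##.#|#  b13=1 t=0,i=6
  .##..|.  b12=0 t=1,i=10
  .#.##|#  b11=1 t=2,i=10
  .#.#.|#  b10=1 t=5,i=9
  .#..#|#  b9=1 t=0,i=3
  .#...|#  b8=1 t=0,i=9
  ..###|#  b7=1 t=1,i=2
  ..##.|.  b6=0 t=0,i=5
  ..#.#|.  b5=0 t=4,i=7
  ..#..|#  b4=1 t=0,i=2
  ...##|#  b3=1 t=5,i=2
  ...#.|.  b2=0 t=0,i=1
  ....#|.  b1=0 t=0,i=0
  .....|#  b0=1 t=7,i=4
  bits 01110111011011111110111110011001 = 2003824537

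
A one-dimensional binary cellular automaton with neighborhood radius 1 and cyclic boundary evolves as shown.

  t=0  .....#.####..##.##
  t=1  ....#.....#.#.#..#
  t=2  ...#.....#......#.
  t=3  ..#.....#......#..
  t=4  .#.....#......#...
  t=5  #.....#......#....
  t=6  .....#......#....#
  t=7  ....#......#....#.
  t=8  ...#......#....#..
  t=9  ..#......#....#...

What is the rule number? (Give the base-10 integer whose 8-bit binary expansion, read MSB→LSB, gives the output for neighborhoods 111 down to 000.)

66

  ###|.  b7=0 t=0,i=8
  ##.|#  b6=1 t=0,i=10
  #.#|.  b5=0 t=0,i=6
  #..|.  b4=0 t=0,i=0
  .##|.  b3=0 t=0,i=7
  .#.|.  b2=0 t=0,i=5
  ..#|#  b1=1 t=0,i=4
  ...|.  b0=0 t=0,i=1
  bits 01000010 = 66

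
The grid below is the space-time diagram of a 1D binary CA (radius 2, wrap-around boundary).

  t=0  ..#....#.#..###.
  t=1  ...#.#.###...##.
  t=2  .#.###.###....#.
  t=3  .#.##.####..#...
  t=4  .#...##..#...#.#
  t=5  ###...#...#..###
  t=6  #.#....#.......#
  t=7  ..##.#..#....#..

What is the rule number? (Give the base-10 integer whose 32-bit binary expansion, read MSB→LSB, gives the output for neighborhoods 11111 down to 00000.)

  #####|#  b31=1 t=5,i=0
  ####.|.  b30=0 t=3,i=8
  ###.#|.  b29=0 t=2,i=5
  ###..|#  b28=1 t=0,i=14
  ##.##|#  b27=1 t=2,i=6
  ##.#.|.  b26=0 t=6,i=1
  ##..#|.  b25=0 t=3,i=10
  ##...|.  b24=0 t=0,i=15
  #.###|#  b23=1 t=1,i=7
  #.##.|.  b22=0 t=3,i=3
  #.#.#|#  b21=1 t=1,i=5
  #.#..|#  b20=1 t=0,i=9
  #..##|.  b19=0 t=0,i=11
  #..#.|.  b18=0 t=2,i=0
  #...#|.  b17=0 t=0,i=0
  #....|.  b16=0 t=0,i=4
  .####|.  b15=0 t=3,i=7
  .###.|#  b14=1 t=0,i=13
  .##.#|.  b13=0 t=3,i=4
  .##..|#  b12=1 t=1,i=14
  .#.##|.  b11=0 t=1,i=6
  .#.#.|#  b10=1 t=0,i=8
  .#..#|.  b9=0 t=0,i=10
  .#...|#  b8=1 t=0,i=3
  ..###|.  b7=0 t=0,i=12
  ..##.|.  b6=0 t=1,i=13
  ..#.#|#  b5=1 t=0,i=7
  ..#..|.  b4=0 t=0,i=2
  ...##|.  b3=0 t=1,i=12
  ...#.|.  b2=0 t=0,i=1
  ....#|#  b1=1 t=0,i=5
  .....|.  b0=0 t=6,i=10
  bits 10011000101100000101010100100010 = 2561692962

2561692962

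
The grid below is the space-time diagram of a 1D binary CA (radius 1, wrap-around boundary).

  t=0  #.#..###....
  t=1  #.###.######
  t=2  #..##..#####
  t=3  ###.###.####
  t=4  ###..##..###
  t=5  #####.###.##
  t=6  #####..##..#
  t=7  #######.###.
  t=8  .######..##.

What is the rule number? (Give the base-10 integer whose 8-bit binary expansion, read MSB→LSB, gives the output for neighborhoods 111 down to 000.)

215

  ###|#  b7=1 t=0,i=6
  ##.|#  b6=1 t=0,i=7
  #.#|.  b5=0 t=0,i=1
  #..|#  b4=1 t=0,i=3
  .##|.  b3=0 t=0,i=5
  .#.|#  b2=1 t=0,i=0
  ..#|#  b1=1 t=0,i=4
  ...|#  b0=1 t=0,i=9
  bits 11010111 = 215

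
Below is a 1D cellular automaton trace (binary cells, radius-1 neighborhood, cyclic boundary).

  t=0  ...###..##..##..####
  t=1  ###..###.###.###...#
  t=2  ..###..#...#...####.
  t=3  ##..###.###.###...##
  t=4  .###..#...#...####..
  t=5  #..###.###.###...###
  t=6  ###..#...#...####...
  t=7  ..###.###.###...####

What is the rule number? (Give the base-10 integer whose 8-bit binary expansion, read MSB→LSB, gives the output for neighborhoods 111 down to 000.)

  [7] ### => .  t=0,i=4
  [6] ##. => #  t=0,i=5
  [5] #.# => .  t=1,i=8
  [4] #.. => #  t=0,i=0
  [3] .## => .  t=0,i=3
  [2] .#. => .  t=2,i=7
  [1] ..# => #  t=0,i=2
  [0] ... => #  t=0,i=1
  bits 01010011 = 83

83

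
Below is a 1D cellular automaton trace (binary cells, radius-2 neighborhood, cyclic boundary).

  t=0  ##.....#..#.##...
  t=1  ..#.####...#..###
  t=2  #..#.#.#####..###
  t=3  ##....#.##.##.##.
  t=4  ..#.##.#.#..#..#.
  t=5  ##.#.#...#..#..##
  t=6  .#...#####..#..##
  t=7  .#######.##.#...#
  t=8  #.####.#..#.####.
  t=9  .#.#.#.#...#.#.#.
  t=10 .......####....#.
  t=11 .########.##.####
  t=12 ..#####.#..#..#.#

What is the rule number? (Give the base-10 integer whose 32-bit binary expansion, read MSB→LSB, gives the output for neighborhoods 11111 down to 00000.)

3004361119

  nb #####: next=#  (t=2,i=9, bit31=1)
  nb ####.: next=.  (t=1,i=6, bit30=0)
  nb ###.#: next=#  (t=5,i=1, bit29=1)
  nb ###..: next=#  (t=1,i=7, bit28=1)
  nb ##.##: next=.  (t=3,i=10, bit27=0)
  nb ##.#.: next=.  (t=4,i=6, bit26=0)
  nb ##..#: next=#  (t=1,i=0, bit25=1)
  nb ##...: next=#  (t=0,i=2, bit24=1)
  nb #.###: next=.  (t=1,i=4, bit23=0)
  nb #.##.: next=.  (t=0,i=12, bit22=0)
  nb #.#.#: next=.  (t=2,i=5, bit21=0)
  nb #.#..: next=#  (t=4,i=9, bit20=1)
  nb #..##: next=.  (t=1,i=13, bit19=0)
  nb #..#.: next=.  (t=0,i=9, bit18=0)
  nb #...#: next=#  (t=0,i=15, bit17=1)
  nb #....: next=.  (t=0,i=3, bit16=0)
  nb .####: next=#  (t=1,i=5, bit15=1)
  nb .###.: next=#  (t=1,i=15, bit14=1)
  nb .##.#: next=#  (t=3,i=9, bit13=1)
  nb .##..: next=.  (t=0,i=1, bit12=0)
  nb .#.##: next=#  (t=0,i=11, bit11=1)
  nb .#.#.: next=.  (t=2,i=4, bit10=0)
  nb .#..#: next=.  (t=0,i=8, bit9=0)
  nb .#...: next=#  (t=4,i=16, bit8=1)
  nb ..###: next=#  (t=1,i=14, bit7=1)
  nb ..##.: next=.  (t=0,i=0, bit6=0)
  nb ..#.#: next=.  (t=0,i=10, bit5=0)
  nb ..#..: next=#  (t=0,i=7, bit4=1)
  nb ...##: next=#  (t=0,i=16, bit3=1)
  nb ...#.: next=#  (t=0,i=6, bit2=1)
  nb ....#: next=#  (t=0,i=5, bit1=1)
  nb .....: next=#  (t=0,i=4, bit0=1)
  bits 10110011000100101110100110011111 = 3004361119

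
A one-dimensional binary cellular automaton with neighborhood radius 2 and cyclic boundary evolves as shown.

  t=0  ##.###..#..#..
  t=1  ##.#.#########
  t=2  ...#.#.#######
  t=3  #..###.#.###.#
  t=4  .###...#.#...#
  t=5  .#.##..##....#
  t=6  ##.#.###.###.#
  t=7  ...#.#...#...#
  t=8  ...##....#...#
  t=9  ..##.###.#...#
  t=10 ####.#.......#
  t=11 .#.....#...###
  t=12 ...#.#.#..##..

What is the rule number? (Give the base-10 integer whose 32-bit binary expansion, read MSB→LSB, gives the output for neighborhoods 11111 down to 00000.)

  #####|#  b31=1 t=1,i=7
  ####.|.  b30=0 t=1,i=0
  ###.#|.  b29=0 t=1,i=1
  ###..|#  b28=1 t=0,i=5
  ##.##|.  b27=0 t=0,i=2
  ##.#.|.  b26=0 t=1,i=2
  ##..#|#  b25=1 t=0,i=6
  ##...|#  b24=1 t=2,i=0
  #.###|#  b23=1 t=0,i=3
  #.##.|#  b22=1 t=3,i=13
  #.#.#|#  b21=1 t=1,i=3
  #.#..|.  b20=0 t=4,i=9
  #..##|#  b19=1 t=0,i=13
  #..#.|#  b18=1 t=0,i=7
  #...#|.  b17=0 t=2,i=1
  #....|#  b16=1 t=5,i=10
  .####|.  b15=0 t=1,i=6
  .###.|.  b14=0 t=0,i=4
  .##.#|#  b13=1 t=0,i=1
  .##..|.  b12=0 t=3,i=0
  .#.##|.  b11=0 t=1,i=4
  .#.#.|#  b10=1 t=2,i=4
  .#..#|#  b9=1 t=0,i=9
  .#...|.  b8=0 t=4,i=10
  ..###|#  b7=1 t=3,i=3
  ..##.|#  b6=1 t=0,i=0
  ..#.#|#  b5=1 t=2,i=3
  ..#..|#  b4=1 t=0,i=8
  ...##|#  b3=1 t=8,i=2
  ...#.|.  b2=0 t=2,i=2
  ....#|#  b1=1 t=5,i=11
  .....|.  b0=0 t=10,i=8
  bits 10010011111011010010011011111010 = 2481792762

2481792762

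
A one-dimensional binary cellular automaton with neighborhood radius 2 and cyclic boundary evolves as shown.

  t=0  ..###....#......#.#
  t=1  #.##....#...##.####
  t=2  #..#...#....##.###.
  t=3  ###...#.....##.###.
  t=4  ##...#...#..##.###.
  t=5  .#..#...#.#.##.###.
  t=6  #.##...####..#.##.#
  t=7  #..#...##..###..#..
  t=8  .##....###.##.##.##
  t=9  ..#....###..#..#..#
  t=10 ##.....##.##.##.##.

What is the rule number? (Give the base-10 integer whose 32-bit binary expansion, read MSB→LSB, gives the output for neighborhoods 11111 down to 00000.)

  nb #####: next=#  (t=1,i=17, bit31=1)
  nb ####.: next=.  (t=1,i=18, bit30=0)
  nb ###.#: next=#  (t=1,i=0, bit29=1)
  nb ###..: next=.  (t=0,i=4, bit28=0)
  nb ##.##: next=.  (t=1,i=1, bit27=0)
  nb ##.#.: next=.  (t=2,i=18, bit26=0)
  nb ##..#: next=#  (t=5,i=18, bit25=1)
  nb ##...: next=.  (t=0,i=5, bit24=0)
  nb #.###: next=#  (t=1,i=15, bit23=1)
  nb #.##.: next=.  (t=1,i=2, bit22=0)
  nb #.#.#: next=#  (t=5,i=10, bit21=1)
  nb #.#..: next=#  (t=0,i=18, bit20=1)
  nb #..##: next=.  (t=0,i=1, bit19=0)
  nb #..#.: next=#  (t=2,i=2, bit18=1)
  nb #...#: next=.  (t=1,i=10, bit17=0)
  nb #....: next=.  (t=0,i=6, bit16=0)
  nb .####: next=#  (t=1,i=16, bit15=1)
  nb .###.: next=#  (t=0,i=3, bit14=1)
  nb .##.#: next=#  (t=1,i=13, bit13=1)
  nb .##..: next=#  (t=1,i=3, bit12=1)
  nb .#.##: next=.  (t=5,i=11, bit11=0)
  nb .#.#.: next=#  (t=0,i=17, bit10=1)
  nb .#..#: next=#  (t=0,i=0, bit9=1)
  nb .#...: next=.  (t=0,i=10, bit8=0)
  nb ..###: next=#  (t=0,i=2, bit7=1)
  nb ..##.: next=#  (t=1,i=12, bit6=1)
  nb ..#.#: next=#  (t=0,i=16, bit5=1)
  nb ..#..: next=.  (t=0,i=9, bit4=0)
  nb ...##: next=.  (t=1,i=11, bit3=0)
  nb ...#.: next=#  (t=0,i=8, bit2=1)
  nb ....#: next=.  (t=0,i=7, bit1=0)
  nb .....: next=#  (t=0,i=12, bit0=1)
  bits 10100010101101001111011011100101 = 2729768677

2729768677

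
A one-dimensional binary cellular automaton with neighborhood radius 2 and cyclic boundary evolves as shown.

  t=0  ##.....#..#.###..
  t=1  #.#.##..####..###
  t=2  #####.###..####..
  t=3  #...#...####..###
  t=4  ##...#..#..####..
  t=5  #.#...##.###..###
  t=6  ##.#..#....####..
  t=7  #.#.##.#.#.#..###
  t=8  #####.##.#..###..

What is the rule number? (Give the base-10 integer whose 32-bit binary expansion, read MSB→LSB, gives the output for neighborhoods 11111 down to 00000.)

  #####|.  b31=0 t=2,i=2
  ####.|.  b30=0 t=1,i=10
  ###.#|#  b29=1 t=1,i=0
  ###..|#  b28=1 t=0,i=14
  ##.##|.  b27=0 t=2,i=5
  ##.#.|#  b26=1 t=1,i=1
  ##..#|#  b25=1 t=0,i=15
  ##...|#  b24=1 t=0,i=2
  #.###|.  b23=0 t=0,i=12
  #.##.|#  b22=1 t=1,i=4
  #.#.#|#  b21=1 t=1,i=2
  #.#..|.  b20=0 t=5,i=2
  #..##|#  b19=1 t=0,i=16
  #..#.|#  b18=1 t=0,i=9
  #...#|.  b17=0 t=3,i=2
  #....|.  b16=0 t=0,i=3
  .####|.  b15=0 t=1,i=9
  .###.|.  b14=0 t=0,i=13
  .##.#|.  b13=0 t=5,i=7
  .##..|.  b12=0 t=0,i=1
  .#.##|#  b11=1 t=0,i=11
  .#.#.|.  b10=0 t=7,i=8
  .#..#|#  b9=1 t=0,i=8
  .#...|#  b8=1 t=3,i=5
  ..###|#  b7=1 t=1,i=8
  ..##.|#  b6=1 t=0,i=0
  ..#.#|#  b5=1 t=0,i=10
  ..#..|.  b4=0 t=0,i=7
  ...##|.  b3=0 t=3,i=7
  ...#.|.  b2=0 t=0,i=6
  ....#|#  b1=1 t=0,i=5
  .....|#  b0=1 t=0,i=4
  bits 00110111011011000000101111100011 = 929827811

929827811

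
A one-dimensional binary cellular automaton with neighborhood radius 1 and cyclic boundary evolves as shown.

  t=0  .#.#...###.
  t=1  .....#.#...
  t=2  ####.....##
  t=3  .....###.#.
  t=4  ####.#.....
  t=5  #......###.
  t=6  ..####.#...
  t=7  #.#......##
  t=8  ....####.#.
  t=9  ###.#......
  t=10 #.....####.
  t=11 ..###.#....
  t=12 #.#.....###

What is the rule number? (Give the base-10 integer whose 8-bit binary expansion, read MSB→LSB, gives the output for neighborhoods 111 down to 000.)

  ###|.  b7=0 t=0,i=8
  ##.|.  b6=0 t=0,i=9
  #.#|.  b5=0 t=0,i=2
  #..|.  b4=0 t=0,i=4
  .##|#  b3=1 t=0,i=7
  .#.|.  b2=0 t=0,i=1
  ..#|.  b1=0 t=0,i=0
  ...|#  b0=1 t=0,i=5
  bits 00001001 = 9

9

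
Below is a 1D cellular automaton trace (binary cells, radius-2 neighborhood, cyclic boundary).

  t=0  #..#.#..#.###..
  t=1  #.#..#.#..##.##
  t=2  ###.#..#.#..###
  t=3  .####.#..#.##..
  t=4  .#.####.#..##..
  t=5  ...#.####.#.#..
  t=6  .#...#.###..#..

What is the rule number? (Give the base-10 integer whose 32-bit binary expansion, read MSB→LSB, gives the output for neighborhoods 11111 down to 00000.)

  [31] ##### => .  t=2,i=0
  [30] ####. => #  t=2,i=1
  [29] ###.# => #  t=1,i=0
  [28] ###.. => .  t=0,i=12
  [27] ##.## => #  t=1,i=12
  [26] ##.#. => #  t=1,i=1
  [25] ##..# => #  t=0,i=13
  [24] ##... => .  t=3,i=13
  [23] #.### => #  t=0,i=10
  [22] #.##. => #  t=3,i=11
  [21] #.#.# => .  t=5,i=10
  [20] #.#.. => #  t=0,i=5
  [19] #..## => #  t=1,i=9
  [18] #..#. => #  t=0,i=2
  [17] #...# => .  t=3,i=14
  [16] #.... => .  t=5,i=14
  [15] .#### => .  t=2,i=13
  [14] .###. => #  t=0,i=11
  [13] .##.# => .  t=1,i=11
  [12] .##.. => #  t=3,i=12
  [11] .#.## => .  t=0,i=9
  [10] .#.#. => .  t=0,i=4
  [9] .#..# => .  t=0,i=1
  [8] .#... => .  t=5,i=13
  [7] ..### => #  t=2,i=12
  [6] ..##. => .  t=1,i=10
  [5] ..#.# => .  t=0,i=3
  [4] ..#.. => #  t=0,i=0
  [3] ...## => .  t=3,i=0
  [2] ...#. => .  t=4,i=0
  [1] ....# => #  t=5,i=1
  [0] ..... => .  t=5,i=0
  bits 01101110110111000101000010010010 = 1859932306

1859932306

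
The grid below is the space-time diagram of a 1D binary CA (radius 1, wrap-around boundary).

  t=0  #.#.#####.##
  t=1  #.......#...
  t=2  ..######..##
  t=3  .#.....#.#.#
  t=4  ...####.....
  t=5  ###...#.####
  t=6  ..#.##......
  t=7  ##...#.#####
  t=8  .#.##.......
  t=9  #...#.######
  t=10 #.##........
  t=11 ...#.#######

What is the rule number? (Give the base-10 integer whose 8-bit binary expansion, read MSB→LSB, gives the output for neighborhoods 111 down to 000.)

67

  [7] ### => .  t=0,i=5
  [6] ##. => #  t=0,i=0
  [5] #.# => .  t=0,i=1
  [4] #.. => .  t=1,i=1
  [3] .## => .  t=0,i=4
  [2] .#. => .  t=0,i=2
  [1] ..# => #  t=1,i=7
  [0] ... => #  t=1,i=2
  bits 01000011 = 67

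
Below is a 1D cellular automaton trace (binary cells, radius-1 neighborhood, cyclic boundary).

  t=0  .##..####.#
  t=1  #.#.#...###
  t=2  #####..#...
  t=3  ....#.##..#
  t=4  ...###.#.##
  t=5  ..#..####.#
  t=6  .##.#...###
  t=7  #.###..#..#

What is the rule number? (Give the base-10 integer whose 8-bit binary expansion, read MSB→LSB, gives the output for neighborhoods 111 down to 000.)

102

  nb ###: next=.  (t=0,i=6, bit7=0)
  nb ##.: next=#  (t=0,i=2, bit6=1)
  nb #.#: next=#  (t=0,i=0, bit5=1)
  nb #..: next=.  (t=0,i=3, bit4=0)
  nb .##: next=.  (t=0,i=1, bit3=0)
  nb .#.: next=#  (t=0,i=10, bit2=1)
  nb ..#: next=#  (t=0,i=4, bit1=1)
  nb ...: next=.  (t=1,i=6, bit0=0)
  bits 01100110 = 102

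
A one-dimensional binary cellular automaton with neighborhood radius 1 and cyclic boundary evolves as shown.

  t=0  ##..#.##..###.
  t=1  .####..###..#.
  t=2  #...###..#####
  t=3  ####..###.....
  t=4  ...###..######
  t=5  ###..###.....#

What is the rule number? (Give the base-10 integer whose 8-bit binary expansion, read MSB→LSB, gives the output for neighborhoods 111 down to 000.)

  [7] ### => .  t=0,i=11
  [6] ##. => #  t=0,i=1
  [5] #.# => .  t=0,i=5
  [4] #.. => #  t=0,i=2
  [3] .## => .  t=0,i=0
  [2] .#. => #  t=0,i=4
  [1] ..# => #  t=0,i=3
  [0] ... => #  t=2,i=2
  bits 01010111 = 87

87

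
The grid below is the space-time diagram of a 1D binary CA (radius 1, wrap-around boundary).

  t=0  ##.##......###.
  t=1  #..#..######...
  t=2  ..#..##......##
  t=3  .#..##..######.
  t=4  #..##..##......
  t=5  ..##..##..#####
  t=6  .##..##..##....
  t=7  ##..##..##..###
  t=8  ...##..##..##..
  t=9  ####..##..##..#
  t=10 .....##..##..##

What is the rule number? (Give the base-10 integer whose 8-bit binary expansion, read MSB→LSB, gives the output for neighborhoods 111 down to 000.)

  nb ###: next=.  (t=0,i=12, bit7=0)
  nb ##.: next=.  (t=0,i=1, bit6=0)
  nb #.#: next=.  (t=0,i=2, bit5=0)
  nb #..: next=.  (t=0,i=5, bit4=0)
  nb .##: next=#  (t=0,i=0, bit3=1)
  nb .#.: next=.  (t=1,i=0, bit2=0)
  nb ..#: next=#  (t=0,i=10, bit1=1)
  nb ...: next=#  (t=0,i=6, bit0=1)
  bits 00001011 = 11

11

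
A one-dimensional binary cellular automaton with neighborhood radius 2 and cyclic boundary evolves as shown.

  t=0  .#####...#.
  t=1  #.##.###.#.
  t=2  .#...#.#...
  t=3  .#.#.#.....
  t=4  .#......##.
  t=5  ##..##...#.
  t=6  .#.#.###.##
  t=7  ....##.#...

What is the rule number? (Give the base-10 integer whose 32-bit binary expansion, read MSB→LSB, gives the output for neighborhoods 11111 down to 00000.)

2978912305

  #####|#  b31=1 t=0,i=3
  ####.|.  b30=0 t=0,i=4
  ###.#|#  b29=1 t=1,i=7
  ###..|#  b28=1 t=0,i=5
  ##.##|.  b27=0 t=1,i=4
  ##.#.|.  b26=0 t=1,i=8
  ##..#|.  b25=0 t=4,i=10
  ##...|#  b24=1 t=0,i=6
  #.###|#  b23=1 t=1,i=5
  #.##.|.  b22=0 t=1,i=2
  #.#.#|.  b21=0 t=1,i=0
  #.#..|.  b20=0 t=2,i=7
  #..##|#  b19=1 t=0,i=0
  #..#.|#  b18=1 t=4,i=0
  #...#|#  b17=1 t=0,i=7
  #....|.  b16=0 t=2,i=9
  .####|#  b15=1 t=0,i=2
  .###.|.  b14=0 t=1,i=6
  .##.#|.  b13=0 t=1,i=3
  .##..|#  b12=1 t=4,i=9
  .#.##|#  b11=1 t=1,i=1
  .#.#.|.  b10=0 t=1,i=10
  .#..#|.  b9=0 t=0,i=10
  .#...|.  b8=0 t=2,i=2
  ..###|.  b7=0 t=0,i=1
  ..##.|.  b6=0 t=4,i=8
  ..#.#|#  b5=1 t=2,i=5
  ..#..|#  b4=1 t=0,i=9
  ...##|.  b3=0 t=4,i=7
  ...#.|.  b2=0 t=0,i=8
  ....#|.  b1=0 t=2,i=10
  .....|#  b0=1 t=3,i=8
  bits 10110001100011101001100000110001 = 2978912305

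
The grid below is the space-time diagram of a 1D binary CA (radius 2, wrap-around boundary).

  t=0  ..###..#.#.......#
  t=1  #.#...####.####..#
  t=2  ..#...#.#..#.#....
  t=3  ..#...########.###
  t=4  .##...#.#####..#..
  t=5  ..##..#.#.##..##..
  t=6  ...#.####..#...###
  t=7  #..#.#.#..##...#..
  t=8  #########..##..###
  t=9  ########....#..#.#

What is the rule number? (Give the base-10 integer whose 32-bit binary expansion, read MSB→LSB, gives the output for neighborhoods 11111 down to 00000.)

  ##### -> #   bit 31 = 1  t=3,i=8
  ####. -> #   bit 30 = 1  t=1,i=8
  ###.# -> .   bit 29 = 0  t=1,i=9
  ###.. -> .   bit 28 = 0  t=0,i=4
  ##.## -> .   bit 27 = 0  t=1,i=10
  ##.#. -> .   bit 26 = 0  t=1,i=1
  ##..# -> .   bit 25 = 0  t=0,i=5
  ##... -> #   bit 24 = 1  t=4,i=3
  #.### -> #   bit 23 = 1  t=1,i=11
  #.##. -> .   bit 22 = 0  t=5,i=10
  #.#.# -> #   bit 21 = 1  t=5,i=8
  #.#.. -> #   bit 20 = 1  t=0,i=9
  #..## -> .   bit 19 = 0  t=0,i=1
  #..#. -> #   bit 18 = 1  t=0,i=6
  #...# -> .   bit 17 = 0  t=1,i=4
  #.... -> #   bit 16 = 1  t=0,i=11
  .#### -> .   bit 15 = 0  t=1,i=7
  .###. -> .   bit 14 = 0  t=0,i=3
  .##.# -> .   bit 13 = 0  t=1,i=0
  .##.. -> #   bit 12 = 1  t=4,i=2
  .#.## -> .   bit 11 = 0  t=4,i=7
  .#.#. -> #   bit 10 = 1  t=0,i=8
  .#..# -> #   bit 9 = 1  t=0,i=0
  .#... -> .   bit 8 = 0  t=0,i=10
  ..### -> #   bit 7 = 1  t=0,i=2
  ..##. -> .   bit 6 = 0  t=1,i=17
  ..#.# -> #   bit 5 = 1  t=0,i=7
  ..#.. -> #   bit 4 = 1  t=0,i=17
  ...## -> .   bit 3 = 0  t=1,i=5
  ...#. -> .   bit 2 = 0  t=0,i=16
  ....# -> .   bit 1 = 0  t=0,i=15
  ..... -> #   bit 0 = 1  t=0,i=12
  bits 11000001101101010001011010110001 = 3249870513

3249870513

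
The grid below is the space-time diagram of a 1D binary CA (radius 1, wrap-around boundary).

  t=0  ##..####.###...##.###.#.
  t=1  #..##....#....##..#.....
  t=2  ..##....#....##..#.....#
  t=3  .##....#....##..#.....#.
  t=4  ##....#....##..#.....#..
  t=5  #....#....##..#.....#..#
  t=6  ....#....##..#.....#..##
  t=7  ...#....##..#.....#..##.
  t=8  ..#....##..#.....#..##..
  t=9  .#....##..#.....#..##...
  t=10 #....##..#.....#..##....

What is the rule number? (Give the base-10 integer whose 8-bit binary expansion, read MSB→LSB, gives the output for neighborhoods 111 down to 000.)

  ###|.  b7=0 t=0,i=5
  ##.|.  b6=0 t=0,i=1
  #.#|.  b5=0 t=0,i=8
  #..|.  b4=0 t=0,i=2
  .##|#  b3=1 t=0,i=0
  .#.|.  b2=0 t=0,i=22
  ..#|#  b1=1 t=0,i=3
  ...|.  b0=0 t=0,i=13
  bits 00001010 = 10

10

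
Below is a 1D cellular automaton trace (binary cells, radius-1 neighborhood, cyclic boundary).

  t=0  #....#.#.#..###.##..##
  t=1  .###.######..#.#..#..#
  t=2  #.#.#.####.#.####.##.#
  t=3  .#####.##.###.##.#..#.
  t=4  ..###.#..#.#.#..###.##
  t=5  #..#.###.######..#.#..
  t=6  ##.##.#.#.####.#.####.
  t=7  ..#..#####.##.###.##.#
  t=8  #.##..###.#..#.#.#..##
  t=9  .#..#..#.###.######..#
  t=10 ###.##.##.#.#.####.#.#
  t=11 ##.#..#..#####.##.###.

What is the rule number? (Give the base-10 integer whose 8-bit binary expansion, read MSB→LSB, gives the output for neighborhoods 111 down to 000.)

  [7] ### => #  t=0,i=13
  [6] ##. => .  t=0,i=0
  [5] #.# => #  t=0,i=6
  [4] #.. => #  t=0,i=1
  [3] .## => .  t=0,i=12
  [2] .#. => #  t=0,i=5
  [1] ..# => .  t=0,i=4
  [0] ... => #  t=0,i=2
  bits 10110101 = 181

181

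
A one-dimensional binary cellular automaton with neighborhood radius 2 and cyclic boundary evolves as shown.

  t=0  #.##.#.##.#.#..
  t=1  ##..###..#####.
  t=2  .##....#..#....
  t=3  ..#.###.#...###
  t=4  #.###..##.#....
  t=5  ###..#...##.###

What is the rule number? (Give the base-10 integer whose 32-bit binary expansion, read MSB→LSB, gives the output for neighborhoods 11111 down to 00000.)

112434727

  ##### -> .   bit 31 = 0  t=1,i=11
  ####. -> .   bit 30 = 0  t=1,i=12
  ###.# -> .   bit 29 = 0  t=1,i=13
  ###.. -> .   bit 28 = 0  t=1,i=6
  ##.## -> .   bit 27 = 0  t=1,i=14
  ##.#. -> #   bit 26 = 1  t=0,i=4
  ##..# -> #   bit 25 = 1  t=1,i=2
  ##... -> .   bit 24 = 0  t=2,i=3
  #.### -> #   bit 23 = 1  t=3,i=4
  #.##. -> .   bit 22 = 0  t=0,i=2
  #.#.# -> #   bit 21 = 1  t=0,i=5
  #.#.. -> #   bit 20 = 1  t=0,i=12
  #..## -> .   bit 19 = 0  t=1,i=3
  #..#. -> .   bit 18 = 0  t=0,i=14
  #...# -> #   bit 17 = 1  t=3,i=10
  #.... -> #   bit 16 = 1  t=2,i=4
  .#### -> #   bit 15 = 1  t=1,i=10
  .###. -> .   bit 14 = 0  t=1,i=5
  .##.# -> .   bit 13 = 0  t=0,i=3
  .##.. -> #   bit 12 = 1  t=1,i=1
  .#.## -> #   bit 11 = 1  t=0,i=1
  .#.#. -> #   bit 10 = 1  t=0,i=11
  .#..# -> #   bit 9 = 1  t=0,i=13
  .#... -> .   bit 8 = 0  t=2,i=11
  ..### -> .   bit 7 = 0  t=1,i=4
  ..##. -> .   bit 6 = 0  t=2,i=1
  ..#.# -> #   bit 5 = 1  t=0,i=0
  ..#.. -> .   bit 4 = 0  t=2,i=7
  ...## -> .   bit 3 = 0  t=2,i=0
  ...#. -> #   bit 2 = 1  t=2,i=6
  ....# -> #   bit 1 = 1  t=2,i=5
  ..... -> #   bit 0 = 1  t=2,i=13
  bits 00000110101100111001111000100111 = 112434727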